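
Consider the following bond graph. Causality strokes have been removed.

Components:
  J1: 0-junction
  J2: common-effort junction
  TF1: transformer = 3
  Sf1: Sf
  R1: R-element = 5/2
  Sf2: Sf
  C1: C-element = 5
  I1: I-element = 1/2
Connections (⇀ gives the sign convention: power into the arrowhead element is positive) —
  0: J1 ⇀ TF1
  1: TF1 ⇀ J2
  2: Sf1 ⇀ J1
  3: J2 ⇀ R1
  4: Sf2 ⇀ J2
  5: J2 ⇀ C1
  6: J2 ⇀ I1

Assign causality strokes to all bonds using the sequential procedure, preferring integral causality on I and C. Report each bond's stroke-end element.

bond 0 →J1
bond 1 →TF1
bond 2 →Sf1
bond 3 →R1
bond 4 →Sf2
bond 5 →J2
bond 6 →I1

#2 stroke→Sf1  (Sf1 (Sf) sets flow on bond)
#4 stroke→Sf2  (source Sf2 imposes f)
#0 stroke→J1  (J1 needs exactly one e-in)
#1 stroke→TF1  (TF TF1: opposite of bond 0)
#5 stroke→J2  (prefer integral on C1)
#3 stroke→R1  (J2: bond 5 brought effort, rest push out)
#6 stroke→I1  (common-e at J2 fixed by 5)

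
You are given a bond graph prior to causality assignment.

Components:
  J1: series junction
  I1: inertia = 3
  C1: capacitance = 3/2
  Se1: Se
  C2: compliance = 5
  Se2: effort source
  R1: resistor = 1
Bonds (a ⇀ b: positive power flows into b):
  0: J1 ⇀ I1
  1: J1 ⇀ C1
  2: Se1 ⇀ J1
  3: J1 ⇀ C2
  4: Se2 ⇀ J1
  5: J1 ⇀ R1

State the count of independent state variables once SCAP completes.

b2 stroke at J1  (Se1 (Se) sets effort on bond)
b4 stroke at J1  (Se2: effort source, stroke at far end)
b0 stroke at I1  (I1 outputs flow p/I1)
b1 stroke at J1  (1-jn J1 has f-setter on 0)
b3 stroke at J1  (1-jn J1 has f-setter on 0)
b5 stroke at J1  (1-jn J1 has f-setter on 0)

3  (C1, C2, I1 all integral)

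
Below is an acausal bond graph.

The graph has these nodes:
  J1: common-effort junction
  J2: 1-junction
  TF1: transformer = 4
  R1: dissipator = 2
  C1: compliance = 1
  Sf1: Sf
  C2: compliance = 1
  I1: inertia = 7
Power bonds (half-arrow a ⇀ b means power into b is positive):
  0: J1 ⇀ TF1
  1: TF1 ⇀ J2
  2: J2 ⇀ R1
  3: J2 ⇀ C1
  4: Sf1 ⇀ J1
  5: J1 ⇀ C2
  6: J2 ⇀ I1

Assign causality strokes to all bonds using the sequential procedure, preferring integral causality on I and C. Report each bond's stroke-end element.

b0 stroke at TF1
b1 stroke at J2
b2 stroke at J2
b3 stroke at J2
b4 stroke at Sf1
b5 stroke at J1
b6 stroke at I1

bond 4 |Sf1  (Sf1: flow source, stroke at near end)
bond 3 |J2  (prefer integral on C1)
bond 5 |J1  (prefer integral on C2)
bond 0 |TF1  (common-e at J1 fixed by 5)
bond 1 |J2  (through TF1, causality passes straight; one stroke at TF1)
bond 6 |I1  (prefer integral on I1)
bond 2 |J2  (J2: bond 6 brought flow, rest push out)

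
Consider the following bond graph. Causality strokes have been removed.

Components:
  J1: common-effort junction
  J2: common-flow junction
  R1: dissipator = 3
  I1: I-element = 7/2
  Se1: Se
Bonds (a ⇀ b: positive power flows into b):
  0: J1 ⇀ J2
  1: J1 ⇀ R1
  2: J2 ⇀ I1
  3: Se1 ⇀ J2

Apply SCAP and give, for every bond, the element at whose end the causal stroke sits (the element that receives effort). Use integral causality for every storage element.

bond 0 stroke→J2
bond 1 stroke→J1
bond 2 stroke→I1
bond 3 stroke→J2

β3 stroke at J2  (Se1: effort source, stroke at far end)
β2 stroke at I1  (I1 outputs flow p/I1)
β0 stroke at J2  (J2 flow already set via bond 2)
β1 stroke at J1  (J1: last free bond brings effort in)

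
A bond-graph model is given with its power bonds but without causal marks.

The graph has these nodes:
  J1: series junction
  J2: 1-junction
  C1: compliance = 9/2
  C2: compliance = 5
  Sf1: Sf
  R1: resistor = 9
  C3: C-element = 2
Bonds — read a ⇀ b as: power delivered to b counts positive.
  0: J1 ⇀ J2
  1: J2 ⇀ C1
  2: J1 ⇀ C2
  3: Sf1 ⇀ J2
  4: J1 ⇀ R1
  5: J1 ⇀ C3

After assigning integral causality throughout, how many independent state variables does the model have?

β3 |Sf1  (Sf1 (Sf) sets flow on bond)
β0 |J2  (J2: bond 3 brought flow, rest push out)
β1 |J2  (common-f at J2 fixed by 3)
β2 |J1  (common-f at J1 fixed by 0)
β4 |J1  (J1 flow already set via bond 0)
β5 |J1  (1-jn J1 has f-setter on 0)

3  (C1, C2, C3 all integral)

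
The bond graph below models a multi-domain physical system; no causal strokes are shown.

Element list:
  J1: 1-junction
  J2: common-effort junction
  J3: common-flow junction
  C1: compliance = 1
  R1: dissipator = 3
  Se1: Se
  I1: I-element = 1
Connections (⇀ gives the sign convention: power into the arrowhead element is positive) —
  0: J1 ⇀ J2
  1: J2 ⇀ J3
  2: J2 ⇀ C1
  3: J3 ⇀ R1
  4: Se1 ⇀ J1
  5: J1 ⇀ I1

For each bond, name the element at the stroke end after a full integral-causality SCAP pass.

b4 stroke→J1  (Se1: effort source, stroke at far end)
b2 stroke→J2  (C1: C, integral causality)
b0 stroke→J1  (common-e at J2 fixed by 2)
b1 stroke→J3  (common-e at J2 fixed by 2)
b3 stroke→R1  (closing 1-jn rule on J3)
b5 stroke→I1  (J1: last free bond brings flow in)

β0 stroke at J1
β1 stroke at J3
β2 stroke at J2
β3 stroke at R1
β4 stroke at J1
β5 stroke at I1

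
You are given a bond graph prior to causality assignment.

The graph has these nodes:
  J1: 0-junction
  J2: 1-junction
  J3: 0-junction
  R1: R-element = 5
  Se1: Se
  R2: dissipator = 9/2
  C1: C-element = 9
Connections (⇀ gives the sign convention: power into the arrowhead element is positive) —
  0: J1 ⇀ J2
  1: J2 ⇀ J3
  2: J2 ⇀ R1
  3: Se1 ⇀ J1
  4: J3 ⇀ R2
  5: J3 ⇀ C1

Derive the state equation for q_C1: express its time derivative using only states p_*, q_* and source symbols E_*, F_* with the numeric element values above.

dq_C1/dt = E_Se1/5 - 19*q_C1/405

bond 3 |J1  (Se1 fixes effort; stroke away)
bond 0 |J2  (J1 effort already set via bond 3)
bond 5 |J3  (C1 integral (e out))
bond 1 |J2  (0-jn J3 has e-setter on 5)
bond 4 |R2  (J3: bond 5 brought effort, rest push out)
bond 2 |R1  (only one flow-in slot at J2)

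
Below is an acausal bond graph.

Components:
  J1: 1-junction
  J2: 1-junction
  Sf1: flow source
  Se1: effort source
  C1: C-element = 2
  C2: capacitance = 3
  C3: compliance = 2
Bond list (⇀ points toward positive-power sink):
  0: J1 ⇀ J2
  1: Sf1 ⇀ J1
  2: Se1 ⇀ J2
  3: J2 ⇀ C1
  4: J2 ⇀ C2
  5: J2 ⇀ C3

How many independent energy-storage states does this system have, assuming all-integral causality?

#1 stroke at Sf1  (source Sf1 imposes f)
#2 stroke at J2  (Se1 (Se) sets effort on bond)
#0 stroke at J1  (J1 flow already set via bond 1)
#3 stroke at J2  (common-f at J2 fixed by 0)
#4 stroke at J2  (1-jn J2 has f-setter on 0)
#5 stroke at J2  (common-f at J2 fixed by 0)

3  (C1, C2, C3 all integral)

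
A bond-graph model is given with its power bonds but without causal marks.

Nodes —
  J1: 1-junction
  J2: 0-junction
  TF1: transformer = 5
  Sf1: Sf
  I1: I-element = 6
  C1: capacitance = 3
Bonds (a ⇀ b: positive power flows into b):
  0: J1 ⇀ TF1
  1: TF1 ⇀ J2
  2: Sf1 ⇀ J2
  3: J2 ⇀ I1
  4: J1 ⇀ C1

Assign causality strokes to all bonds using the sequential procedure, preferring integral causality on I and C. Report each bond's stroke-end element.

#2 stroke at Sf1  (source Sf1 imposes f)
#3 stroke at I1  (I1 outputs flow p/I1)
#1 stroke at J2  (J2: last free bond brings effort in)
#0 stroke at TF1  (TF TF1: opposite of bond 1)
#4 stroke at J1  (common-f at J1 fixed by 0)

bond 0 stroke→TF1
bond 1 stroke→J2
bond 2 stroke→Sf1
bond 3 stroke→I1
bond 4 stroke→J1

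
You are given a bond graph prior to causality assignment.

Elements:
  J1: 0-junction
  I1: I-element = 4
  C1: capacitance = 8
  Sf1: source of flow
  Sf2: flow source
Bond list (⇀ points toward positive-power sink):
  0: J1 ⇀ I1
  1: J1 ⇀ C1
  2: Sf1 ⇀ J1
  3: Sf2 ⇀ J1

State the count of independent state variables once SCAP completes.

β2 →Sf1  (Sf1 (Sf) sets flow on bond)
β3 →Sf2  (source Sf2 imposes f)
β0 →I1  (I1: I, integral causality)
β1 →J1  (only one effort-in slot at J1)

2  (C1, I1 all integral)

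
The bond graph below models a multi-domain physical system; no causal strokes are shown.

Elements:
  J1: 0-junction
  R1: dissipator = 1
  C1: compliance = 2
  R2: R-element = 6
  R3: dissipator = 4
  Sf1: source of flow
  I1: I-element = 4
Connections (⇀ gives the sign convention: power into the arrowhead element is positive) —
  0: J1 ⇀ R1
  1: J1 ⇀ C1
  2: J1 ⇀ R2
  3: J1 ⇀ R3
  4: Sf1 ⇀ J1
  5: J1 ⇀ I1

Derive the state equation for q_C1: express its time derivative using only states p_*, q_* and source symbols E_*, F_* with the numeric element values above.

bond 4 →Sf1  (Sf1 fixes flow; stroke at Sf1)
bond 1 →J1  (prefer integral on C1)
bond 0 →R1  (0-jn J1 has e-setter on 1)
bond 2 →R2  (0-jn J1 has e-setter on 1)
bond 3 →R3  (common-e at J1 fixed by 1)
bond 5 →I1  (J1: bond 1 brought effort, rest push out)

dq_C1/dt = F_Sf1 - p_I1/4 - 17*q_C1/24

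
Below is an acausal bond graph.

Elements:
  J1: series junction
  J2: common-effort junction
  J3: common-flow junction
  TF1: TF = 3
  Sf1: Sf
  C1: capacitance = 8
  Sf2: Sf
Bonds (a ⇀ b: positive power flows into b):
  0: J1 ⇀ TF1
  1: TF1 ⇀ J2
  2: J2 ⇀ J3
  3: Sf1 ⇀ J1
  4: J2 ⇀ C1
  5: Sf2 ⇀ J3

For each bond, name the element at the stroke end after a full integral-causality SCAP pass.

β0 →J1
β1 →TF1
β2 →J3
β3 →Sf1
β4 →J2
β5 →Sf2

β3 stroke at Sf1  (Sf1 (Sf) sets flow on bond)
β5 stroke at Sf2  (Sf2: flow source, stroke at near end)
β0 stroke at J1  (1-jn J1 has f-setter on 3)
β2 stroke at J3  (1-jn J3 has f-setter on 5)
β1 stroke at TF1  (TF1 one-in-one-out from 0)
β4 stroke at J2  (only one effort-in slot at J2)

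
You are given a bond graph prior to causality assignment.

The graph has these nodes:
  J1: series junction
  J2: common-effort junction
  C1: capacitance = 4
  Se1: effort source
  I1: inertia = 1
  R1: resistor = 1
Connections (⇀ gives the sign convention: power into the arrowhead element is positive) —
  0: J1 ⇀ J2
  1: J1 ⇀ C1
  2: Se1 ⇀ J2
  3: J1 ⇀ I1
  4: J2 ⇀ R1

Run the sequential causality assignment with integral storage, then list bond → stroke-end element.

β0 stroke at J1
β1 stroke at J1
β2 stroke at J2
β3 stroke at I1
β4 stroke at R1

#2 |J2  (Se1 (Se) sets effort on bond)
#0 |J1  (common-e at J2 fixed by 2)
#4 |R1  (0-jn J2 has e-setter on 2)
#1 |J1  (C1: C, integral causality)
#3 |I1  (closing 1-jn rule on J1)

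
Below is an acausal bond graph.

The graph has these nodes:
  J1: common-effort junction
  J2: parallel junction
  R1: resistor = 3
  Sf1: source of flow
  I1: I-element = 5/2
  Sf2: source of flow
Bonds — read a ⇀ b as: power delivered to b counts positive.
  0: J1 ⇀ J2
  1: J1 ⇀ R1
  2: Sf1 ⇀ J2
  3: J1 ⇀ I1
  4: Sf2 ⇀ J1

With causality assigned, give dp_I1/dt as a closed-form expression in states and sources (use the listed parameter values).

dp_I1/dt = 3*F_Sf1 + 3*F_Sf2 - 6*p_I1/5

bond 2 stroke at Sf1  (Sf1 (Sf) sets flow on bond)
bond 4 stroke at Sf2  (Sf2 (Sf) sets flow on bond)
bond 0 stroke at J2  (only one effort-in slot at J2)
bond 3 stroke at I1  (I1: I, integral causality)
bond 1 stroke at J1  (J1 needs exactly one e-in)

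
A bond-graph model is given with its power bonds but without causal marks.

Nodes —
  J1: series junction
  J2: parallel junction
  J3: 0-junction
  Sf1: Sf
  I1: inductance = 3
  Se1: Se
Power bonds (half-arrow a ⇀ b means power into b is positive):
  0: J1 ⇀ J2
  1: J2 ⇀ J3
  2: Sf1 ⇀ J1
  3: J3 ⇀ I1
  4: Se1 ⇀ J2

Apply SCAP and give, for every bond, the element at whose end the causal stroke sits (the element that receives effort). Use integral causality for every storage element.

#2 stroke→Sf1  (source Sf1 imposes f)
#4 stroke→J2  (Se1 (Se) sets effort on bond)
#0 stroke→J1  (J1: bond 2 brought flow, rest push out)
#1 stroke→J3  (0-jn J2 has e-setter on 4)
#3 stroke→I1  (J3: bond 1 brought effort, rest push out)

β0 stroke at J1
β1 stroke at J3
β2 stroke at Sf1
β3 stroke at I1
β4 stroke at J2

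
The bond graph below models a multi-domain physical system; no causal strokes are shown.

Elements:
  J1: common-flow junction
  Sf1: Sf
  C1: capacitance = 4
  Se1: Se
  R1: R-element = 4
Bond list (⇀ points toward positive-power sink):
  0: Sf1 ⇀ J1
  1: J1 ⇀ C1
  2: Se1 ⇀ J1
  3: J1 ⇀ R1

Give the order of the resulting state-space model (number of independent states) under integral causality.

β0 stroke at Sf1  (Sf1 fixes flow; stroke at Sf1)
β2 stroke at J1  (source Se1 imposes e)
β1 stroke at J1  (1-jn J1 has f-setter on 0)
β3 stroke at J1  (1-jn J1 has f-setter on 0)

1  (C1 all integral)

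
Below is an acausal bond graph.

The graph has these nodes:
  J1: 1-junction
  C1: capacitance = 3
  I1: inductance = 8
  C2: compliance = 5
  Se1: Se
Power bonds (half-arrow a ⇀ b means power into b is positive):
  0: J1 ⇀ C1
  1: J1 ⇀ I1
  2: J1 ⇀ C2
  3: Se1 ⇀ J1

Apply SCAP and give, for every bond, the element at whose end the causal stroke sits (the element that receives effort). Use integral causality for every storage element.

#3 |J1  (Se1: effort source, stroke at far end)
#0 |J1  (prefer integral on C1)
#1 |I1  (I1 outputs flow p/I1)
#2 |J1  (1-jn J1 has f-setter on 1)

b0 →J1
b1 →I1
b2 →J1
b3 →J1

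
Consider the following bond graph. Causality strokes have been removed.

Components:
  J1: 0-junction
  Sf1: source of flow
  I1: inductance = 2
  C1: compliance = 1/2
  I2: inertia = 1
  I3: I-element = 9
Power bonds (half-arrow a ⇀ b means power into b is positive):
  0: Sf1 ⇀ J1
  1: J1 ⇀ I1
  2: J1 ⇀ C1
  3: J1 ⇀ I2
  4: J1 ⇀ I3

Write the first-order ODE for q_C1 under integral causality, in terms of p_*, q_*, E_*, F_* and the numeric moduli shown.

dq_C1/dt = F_Sf1 - p_I1/2 - p_I2 - p_I3/9

#0 stroke→Sf1  (source Sf1 imposes f)
#1 stroke→I1  (I1 integral (f out))
#2 stroke→J1  (C1 integral (e out))
#3 stroke→I2  (J1: bond 2 brought effort, rest push out)
#4 stroke→I3  (J1 effort already set via bond 2)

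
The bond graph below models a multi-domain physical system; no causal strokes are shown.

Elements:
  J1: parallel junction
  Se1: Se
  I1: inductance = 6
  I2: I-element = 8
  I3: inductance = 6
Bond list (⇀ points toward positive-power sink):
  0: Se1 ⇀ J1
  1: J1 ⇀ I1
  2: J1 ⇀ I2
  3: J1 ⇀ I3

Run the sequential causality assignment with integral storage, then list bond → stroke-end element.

#0 stroke→J1  (Se1: effort source, stroke at far end)
#1 stroke→I1  (J1: bond 0 brought effort, rest push out)
#2 stroke→I2  (common-e at J1 fixed by 0)
#3 stroke→I3  (J1: bond 0 brought effort, rest push out)

bond 0 stroke→J1
bond 1 stroke→I1
bond 2 stroke→I2
bond 3 stroke→I3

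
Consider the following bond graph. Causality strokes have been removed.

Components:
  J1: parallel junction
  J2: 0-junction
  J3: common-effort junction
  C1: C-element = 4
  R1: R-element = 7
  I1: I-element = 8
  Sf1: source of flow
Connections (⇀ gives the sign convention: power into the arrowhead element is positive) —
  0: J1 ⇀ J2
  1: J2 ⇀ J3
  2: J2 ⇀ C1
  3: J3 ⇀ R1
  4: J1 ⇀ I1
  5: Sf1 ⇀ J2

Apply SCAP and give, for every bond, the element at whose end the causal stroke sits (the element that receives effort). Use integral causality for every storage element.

b5 |Sf1  (source Sf1 imposes f)
b2 |J2  (C1 outputs effort q/C1)
b0 |J1  (0-jn J2 has e-setter on 2)
b1 |J3  (common-e at J2 fixed by 2)
b3 |R1  (0-jn J3 has e-setter on 1)
b4 |I1  (J1: bond 0 brought effort, rest push out)

bond 0 →J1
bond 1 →J3
bond 2 →J2
bond 3 →R1
bond 4 →I1
bond 5 →Sf1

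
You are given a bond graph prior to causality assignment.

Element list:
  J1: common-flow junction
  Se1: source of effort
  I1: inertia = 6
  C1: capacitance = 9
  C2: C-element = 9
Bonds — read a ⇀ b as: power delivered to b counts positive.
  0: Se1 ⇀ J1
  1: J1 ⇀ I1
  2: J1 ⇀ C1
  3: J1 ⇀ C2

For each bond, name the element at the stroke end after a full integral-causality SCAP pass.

bond 0 stroke at J1
bond 1 stroke at I1
bond 2 stroke at J1
bond 3 stroke at J1

bond 0 stroke at J1  (Se1 fixes effort; stroke away)
bond 1 stroke at I1  (I1 integral (f out))
bond 2 stroke at J1  (common-f at J1 fixed by 1)
bond 3 stroke at J1  (1-jn J1 has f-setter on 1)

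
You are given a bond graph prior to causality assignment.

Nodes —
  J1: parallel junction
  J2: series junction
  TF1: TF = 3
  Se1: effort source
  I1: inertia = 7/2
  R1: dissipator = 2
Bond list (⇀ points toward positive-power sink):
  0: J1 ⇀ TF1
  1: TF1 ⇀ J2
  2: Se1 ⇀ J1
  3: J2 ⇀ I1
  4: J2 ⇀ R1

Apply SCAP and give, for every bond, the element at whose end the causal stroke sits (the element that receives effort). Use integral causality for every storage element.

bond 2 stroke at J1  (source Se1 imposes e)
bond 0 stroke at TF1  (J1 effort already set via bond 2)
bond 1 stroke at J2  (TF TF1: opposite of bond 0)
bond 3 stroke at I1  (prefer integral on I1)
bond 4 stroke at J2  (common-f at J2 fixed by 3)

β0 →TF1
β1 →J2
β2 →J1
β3 →I1
β4 →J2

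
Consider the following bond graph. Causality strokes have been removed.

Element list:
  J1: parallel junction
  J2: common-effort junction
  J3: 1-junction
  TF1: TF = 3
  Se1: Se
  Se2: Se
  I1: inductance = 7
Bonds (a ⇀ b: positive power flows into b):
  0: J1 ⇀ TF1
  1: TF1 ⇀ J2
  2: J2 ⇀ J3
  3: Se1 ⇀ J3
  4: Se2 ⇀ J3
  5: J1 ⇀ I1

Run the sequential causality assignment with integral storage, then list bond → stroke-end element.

bond 3 stroke at J3  (source Se1 imposes e)
bond 4 stroke at J3  (Se2: effort source, stroke at far end)
bond 2 stroke at J2  (J3 needs exactly one f-in)
bond 1 stroke at TF1  (common-e at J2 fixed by 2)
bond 0 stroke at J1  (through TF1, causality passes straight; one stroke at TF1)
bond 5 stroke at I1  (0-jn J1 has e-setter on 0)

bond 0 →J1
bond 1 →TF1
bond 2 →J2
bond 3 →J3
bond 4 →J3
bond 5 →I1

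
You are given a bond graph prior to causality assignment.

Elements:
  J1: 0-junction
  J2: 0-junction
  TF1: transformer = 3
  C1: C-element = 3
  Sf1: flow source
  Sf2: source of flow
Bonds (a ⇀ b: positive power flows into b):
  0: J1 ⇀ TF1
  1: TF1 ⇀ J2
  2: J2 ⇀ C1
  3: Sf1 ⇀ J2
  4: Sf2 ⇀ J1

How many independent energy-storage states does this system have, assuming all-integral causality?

1  (C1 all integral)

#3 →Sf1  (source Sf1 imposes f)
#4 →Sf2  (Sf2: flow source, stroke at near end)
#0 →J1  (J1: last free bond brings effort in)
#1 →TF1  (TF1: transformer flips bond 0)
#2 →J2  (only one effort-in slot at J2)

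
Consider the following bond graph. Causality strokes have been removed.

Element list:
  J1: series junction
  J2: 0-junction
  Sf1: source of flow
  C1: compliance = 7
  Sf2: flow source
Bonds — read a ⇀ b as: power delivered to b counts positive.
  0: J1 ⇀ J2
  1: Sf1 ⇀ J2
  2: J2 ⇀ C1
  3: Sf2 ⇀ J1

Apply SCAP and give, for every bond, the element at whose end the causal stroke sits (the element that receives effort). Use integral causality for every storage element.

b1 stroke at Sf1  (source Sf1 imposes f)
b3 stroke at Sf2  (source Sf2 imposes f)
b0 stroke at J1  (J1: bond 3 brought flow, rest push out)
b2 stroke at J2  (J2: last free bond brings effort in)

β0 →J1
β1 →Sf1
β2 →J2
β3 →Sf2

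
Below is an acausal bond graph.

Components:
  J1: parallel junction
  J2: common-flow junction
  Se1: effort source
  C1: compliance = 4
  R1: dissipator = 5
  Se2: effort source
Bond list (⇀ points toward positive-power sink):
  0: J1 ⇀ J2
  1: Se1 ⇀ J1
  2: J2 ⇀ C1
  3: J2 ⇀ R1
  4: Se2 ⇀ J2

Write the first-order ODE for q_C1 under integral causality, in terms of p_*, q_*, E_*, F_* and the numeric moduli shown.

dq_C1/dt = E_Se1/5 + E_Se2/5 - q_C1/20

bond 1 |J1  (source Se1 imposes e)
bond 4 |J2  (Se2 fixes effort; stroke away)
bond 0 |J2  (common-e at J1 fixed by 1)
bond 2 |J2  (prefer integral on C1)
bond 3 |R1  (closing 1-jn rule on J2)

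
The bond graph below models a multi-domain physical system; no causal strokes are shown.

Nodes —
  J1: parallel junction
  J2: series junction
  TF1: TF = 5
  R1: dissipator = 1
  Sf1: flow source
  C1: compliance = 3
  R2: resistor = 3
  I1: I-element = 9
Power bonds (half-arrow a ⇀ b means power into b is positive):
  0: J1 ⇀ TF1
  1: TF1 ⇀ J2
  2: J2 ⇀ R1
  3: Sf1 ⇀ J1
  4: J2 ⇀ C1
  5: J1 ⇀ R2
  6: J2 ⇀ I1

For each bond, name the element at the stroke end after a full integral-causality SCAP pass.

b0 |TF1
b1 |J2
b2 |J2
b3 |Sf1
b4 |J2
b5 |J1
b6 |I1

β3 stroke at Sf1  (Sf1 (Sf) sets flow on bond)
β4 stroke at J2  (C1 integral (e out))
β6 stroke at I1  (I1 outputs flow p/I1)
β1 stroke at J2  (J2 flow already set via bond 6)
β2 stroke at J2  (1-jn J2 has f-setter on 6)
β0 stroke at TF1  (through TF1, causality passes straight; one stroke at TF1)
β5 stroke at J1  (closing 0-jn rule on J1)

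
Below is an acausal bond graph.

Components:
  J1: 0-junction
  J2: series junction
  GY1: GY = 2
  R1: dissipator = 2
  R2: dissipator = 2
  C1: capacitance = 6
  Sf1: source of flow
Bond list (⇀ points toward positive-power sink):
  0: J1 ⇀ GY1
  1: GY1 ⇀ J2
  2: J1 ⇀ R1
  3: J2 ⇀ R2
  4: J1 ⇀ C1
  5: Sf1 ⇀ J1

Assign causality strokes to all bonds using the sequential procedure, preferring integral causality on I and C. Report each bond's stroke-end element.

#0 →GY1
#1 →GY1
#2 →R1
#3 →J2
#4 →J1
#5 →Sf1

β5 stroke→Sf1  (source Sf1 imposes f)
β4 stroke→J1  (C1: C, integral causality)
β0 stroke→GY1  (0-jn J1 has e-setter on 4)
β2 stroke→R1  (common-e at J1 fixed by 4)
β1 stroke→GY1  (GY1: gyrator matches bond 0)
β3 stroke→J2  (common-f at J2 fixed by 1)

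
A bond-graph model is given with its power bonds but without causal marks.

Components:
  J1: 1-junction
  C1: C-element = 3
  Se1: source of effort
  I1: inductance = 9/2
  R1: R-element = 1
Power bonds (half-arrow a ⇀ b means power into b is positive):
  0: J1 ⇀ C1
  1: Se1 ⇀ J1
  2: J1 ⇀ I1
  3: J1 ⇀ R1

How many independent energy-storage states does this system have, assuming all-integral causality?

2  (C1, I1 all integral)

b1 →J1  (Se1: effort source, stroke at far end)
b0 →J1  (prefer integral on C1)
b2 →I1  (I1: I, integral causality)
b3 →J1  (common-f at J1 fixed by 2)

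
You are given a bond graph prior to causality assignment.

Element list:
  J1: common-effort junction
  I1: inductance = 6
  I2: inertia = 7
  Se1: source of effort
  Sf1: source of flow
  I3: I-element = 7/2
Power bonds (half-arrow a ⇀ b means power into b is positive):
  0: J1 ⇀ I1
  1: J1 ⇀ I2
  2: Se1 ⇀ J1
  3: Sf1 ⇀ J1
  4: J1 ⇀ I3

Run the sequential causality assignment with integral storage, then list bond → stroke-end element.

b2 →J1  (source Se1 imposes e)
b3 →Sf1  (Sf1 fixes flow; stroke at Sf1)
b0 →I1  (J1 effort already set via bond 2)
b1 →I2  (J1 effort already set via bond 2)
b4 →I3  (common-e at J1 fixed by 2)

#0 stroke at I1
#1 stroke at I2
#2 stroke at J1
#3 stroke at Sf1
#4 stroke at I3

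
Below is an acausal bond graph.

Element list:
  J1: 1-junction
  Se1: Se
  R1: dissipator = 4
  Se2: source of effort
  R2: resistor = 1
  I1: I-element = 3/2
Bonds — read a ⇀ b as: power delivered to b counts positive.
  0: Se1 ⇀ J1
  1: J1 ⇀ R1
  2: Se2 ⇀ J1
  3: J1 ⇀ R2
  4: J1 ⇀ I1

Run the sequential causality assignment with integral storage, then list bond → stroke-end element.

β0 |J1
β1 |J1
β2 |J1
β3 |J1
β4 |I1

#0 stroke→J1  (Se1: effort source, stroke at far end)
#2 stroke→J1  (Se2 (Se) sets effort on bond)
#4 stroke→I1  (I1 outputs flow p/I1)
#1 stroke→J1  (J1 flow already set via bond 4)
#3 stroke→J1  (J1: bond 4 brought flow, rest push out)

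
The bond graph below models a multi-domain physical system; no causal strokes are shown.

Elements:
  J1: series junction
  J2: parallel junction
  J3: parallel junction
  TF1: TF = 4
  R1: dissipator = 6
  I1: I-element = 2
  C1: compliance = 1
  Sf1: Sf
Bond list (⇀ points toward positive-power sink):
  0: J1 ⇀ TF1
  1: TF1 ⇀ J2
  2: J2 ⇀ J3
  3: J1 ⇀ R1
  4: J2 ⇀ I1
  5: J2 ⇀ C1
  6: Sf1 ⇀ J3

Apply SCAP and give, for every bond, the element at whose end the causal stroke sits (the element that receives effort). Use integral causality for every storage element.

b0 stroke at J1
b1 stroke at TF1
b2 stroke at J3
b3 stroke at R1
b4 stroke at I1
b5 stroke at J2
b6 stroke at Sf1

bond 6 stroke→Sf1  (Sf1 (Sf) sets flow on bond)
bond 2 stroke→J3  (J3 needs exactly one e-in)
bond 4 stroke→I1  (I1: I, integral causality)
bond 5 stroke→J2  (C1 integral (e out))
bond 1 stroke→TF1  (0-jn J2 has e-setter on 5)
bond 0 stroke→J1  (TF TF1: opposite of bond 1)
bond 3 stroke→R1  (J1 needs exactly one f-in)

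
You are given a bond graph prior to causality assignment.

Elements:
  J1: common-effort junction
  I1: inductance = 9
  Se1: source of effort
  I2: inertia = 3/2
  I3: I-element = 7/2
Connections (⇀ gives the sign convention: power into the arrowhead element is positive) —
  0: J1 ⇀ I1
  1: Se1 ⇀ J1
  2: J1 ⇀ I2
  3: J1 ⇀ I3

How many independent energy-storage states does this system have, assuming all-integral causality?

3  (I1, I2, I3 all integral)

bond 1 |J1  (Se1: effort source, stroke at far end)
bond 0 |I1  (J1 effort already set via bond 1)
bond 2 |I2  (common-e at J1 fixed by 1)
bond 3 |I3  (J1: bond 1 brought effort, rest push out)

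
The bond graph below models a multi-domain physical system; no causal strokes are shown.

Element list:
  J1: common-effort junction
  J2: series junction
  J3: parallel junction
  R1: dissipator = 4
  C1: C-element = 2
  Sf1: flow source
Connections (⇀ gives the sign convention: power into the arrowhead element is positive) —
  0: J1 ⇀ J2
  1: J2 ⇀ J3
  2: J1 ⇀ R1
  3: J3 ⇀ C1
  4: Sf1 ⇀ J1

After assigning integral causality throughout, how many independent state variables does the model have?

β4 stroke→Sf1  (source Sf1 imposes f)
β3 stroke→J3  (C1 integral (e out))
β1 stroke→J2  (J3 effort already set via bond 3)
β0 stroke→J1  (J2: last free bond brings flow in)
β2 stroke→R1  (J1 effort already set via bond 0)

1  (C1 all integral)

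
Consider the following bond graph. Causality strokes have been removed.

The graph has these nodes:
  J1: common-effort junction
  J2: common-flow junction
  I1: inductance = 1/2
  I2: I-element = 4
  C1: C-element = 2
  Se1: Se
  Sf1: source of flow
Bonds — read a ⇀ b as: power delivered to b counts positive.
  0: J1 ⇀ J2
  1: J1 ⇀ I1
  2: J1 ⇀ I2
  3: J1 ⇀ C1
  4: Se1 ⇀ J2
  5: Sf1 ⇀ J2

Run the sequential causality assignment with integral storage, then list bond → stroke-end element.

β4 stroke at J2  (Se1: effort source, stroke at far end)
β5 stroke at Sf1  (Sf1: flow source, stroke at near end)
β0 stroke at J2  (J2: bond 5 brought flow, rest push out)
β1 stroke at I1  (I1 outputs flow p/I1)
β2 stroke at I2  (prefer integral on I2)
β3 stroke at J1  (only one effort-in slot at J1)

b0 stroke at J2
b1 stroke at I1
b2 stroke at I2
b3 stroke at J1
b4 stroke at J2
b5 stroke at Sf1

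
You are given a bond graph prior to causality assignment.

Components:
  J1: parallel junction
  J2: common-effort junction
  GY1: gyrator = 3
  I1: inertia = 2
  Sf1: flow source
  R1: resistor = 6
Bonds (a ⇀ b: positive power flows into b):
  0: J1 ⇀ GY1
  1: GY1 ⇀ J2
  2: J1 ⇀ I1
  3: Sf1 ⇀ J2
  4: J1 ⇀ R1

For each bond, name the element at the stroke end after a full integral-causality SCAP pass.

#0 stroke at J1
#1 stroke at J2
#2 stroke at I1
#3 stroke at Sf1
#4 stroke at R1

β3 →Sf1  (Sf1 (Sf) sets flow on bond)
β1 →J2  (J2: last free bond brings effort in)
β0 →J1  (GY1: gyrator matches bond 1)
β2 →I1  (0-jn J1 has e-setter on 0)
β4 →R1  (common-e at J1 fixed by 0)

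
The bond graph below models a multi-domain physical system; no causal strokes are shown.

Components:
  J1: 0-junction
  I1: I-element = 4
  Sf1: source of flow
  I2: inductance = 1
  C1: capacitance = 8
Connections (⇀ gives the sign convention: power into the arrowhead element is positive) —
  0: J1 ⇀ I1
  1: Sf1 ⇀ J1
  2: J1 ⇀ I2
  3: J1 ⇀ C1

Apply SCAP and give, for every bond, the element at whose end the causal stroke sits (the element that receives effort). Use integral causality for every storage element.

β0 →I1
β1 →Sf1
β2 →I2
β3 →J1

bond 1 →Sf1  (Sf1 fixes flow; stroke at Sf1)
bond 0 →I1  (I1 outputs flow p/I1)
bond 2 →I2  (prefer integral on I2)
bond 3 →J1  (J1: last free bond brings effort in)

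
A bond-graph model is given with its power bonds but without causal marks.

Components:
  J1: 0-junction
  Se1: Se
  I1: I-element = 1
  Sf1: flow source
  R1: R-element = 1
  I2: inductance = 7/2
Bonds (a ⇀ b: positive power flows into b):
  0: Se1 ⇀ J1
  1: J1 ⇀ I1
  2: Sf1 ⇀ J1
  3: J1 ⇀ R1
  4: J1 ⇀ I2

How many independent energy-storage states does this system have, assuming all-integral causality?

2  (I1, I2 all integral)

b0 stroke at J1  (Se1: effort source, stroke at far end)
b2 stroke at Sf1  (source Sf1 imposes f)
b1 stroke at I1  (common-e at J1 fixed by 0)
b3 stroke at R1  (common-e at J1 fixed by 0)
b4 stroke at I2  (J1 effort already set via bond 0)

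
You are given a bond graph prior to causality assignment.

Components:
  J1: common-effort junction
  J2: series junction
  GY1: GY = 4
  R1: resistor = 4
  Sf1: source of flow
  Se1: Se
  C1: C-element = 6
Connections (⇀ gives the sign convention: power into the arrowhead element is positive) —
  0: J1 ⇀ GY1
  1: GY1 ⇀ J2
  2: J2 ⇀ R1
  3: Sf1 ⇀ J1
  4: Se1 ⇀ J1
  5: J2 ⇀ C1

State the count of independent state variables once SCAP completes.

b3 →Sf1  (Sf1 fixes flow; stroke at Sf1)
b4 →J1  (source Se1 imposes e)
b0 →GY1  (J1: bond 4 brought effort, rest push out)
b1 →GY1  (GY1 both-in/both-out from 0)
b2 →J2  (1-jn J2 has f-setter on 1)
b5 →J2  (J2 flow already set via bond 1)

1  (C1 all integral)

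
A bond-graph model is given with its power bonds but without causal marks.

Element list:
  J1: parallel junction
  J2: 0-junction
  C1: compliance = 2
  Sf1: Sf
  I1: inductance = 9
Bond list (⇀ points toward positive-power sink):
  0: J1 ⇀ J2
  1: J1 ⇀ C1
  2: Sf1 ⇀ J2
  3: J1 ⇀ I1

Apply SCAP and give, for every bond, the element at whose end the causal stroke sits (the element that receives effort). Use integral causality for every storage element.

bond 0 stroke→J2
bond 1 stroke→J1
bond 2 stroke→Sf1
bond 3 stroke→I1

b2 |Sf1  (Sf1 (Sf) sets flow on bond)
b0 |J2  (J2: last free bond brings effort in)
b1 |J1  (C1 integral (e out))
b3 |I1  (common-e at J1 fixed by 1)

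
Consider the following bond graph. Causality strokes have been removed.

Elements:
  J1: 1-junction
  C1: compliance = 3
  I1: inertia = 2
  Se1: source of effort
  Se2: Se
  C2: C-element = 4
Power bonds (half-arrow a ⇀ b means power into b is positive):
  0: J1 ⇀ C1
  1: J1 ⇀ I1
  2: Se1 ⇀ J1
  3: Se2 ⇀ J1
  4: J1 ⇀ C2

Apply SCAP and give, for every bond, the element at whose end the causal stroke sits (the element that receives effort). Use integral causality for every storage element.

#0 →J1
#1 →I1
#2 →J1
#3 →J1
#4 →J1

β2 →J1  (Se1 (Se) sets effort on bond)
β3 →J1  (Se2: effort source, stroke at far end)
β0 →J1  (prefer integral on C1)
β1 →I1  (I1 outputs flow p/I1)
β4 →J1  (J1 flow already set via bond 1)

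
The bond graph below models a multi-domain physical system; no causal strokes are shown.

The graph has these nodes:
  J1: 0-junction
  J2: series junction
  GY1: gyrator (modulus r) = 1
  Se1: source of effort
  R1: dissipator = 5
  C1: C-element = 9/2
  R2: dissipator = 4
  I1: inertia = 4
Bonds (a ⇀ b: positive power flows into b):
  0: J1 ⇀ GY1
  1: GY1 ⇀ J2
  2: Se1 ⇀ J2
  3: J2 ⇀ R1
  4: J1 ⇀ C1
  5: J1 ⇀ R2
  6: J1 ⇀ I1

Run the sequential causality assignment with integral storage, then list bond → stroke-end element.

#2 →J2  (Se1: effort source, stroke at far end)
#4 →J1  (C1: C, integral causality)
#0 →GY1  (0-jn J1 has e-setter on 4)
#5 →R2  (J1: bond 4 brought effort, rest push out)
#6 →I1  (common-e at J1 fixed by 4)
#1 →GY1  (GY GY1: same side as bond 0)
#3 →J2  (common-f at J2 fixed by 1)

β0 →GY1
β1 →GY1
β2 →J2
β3 →J2
β4 →J1
β5 →R2
β6 →I1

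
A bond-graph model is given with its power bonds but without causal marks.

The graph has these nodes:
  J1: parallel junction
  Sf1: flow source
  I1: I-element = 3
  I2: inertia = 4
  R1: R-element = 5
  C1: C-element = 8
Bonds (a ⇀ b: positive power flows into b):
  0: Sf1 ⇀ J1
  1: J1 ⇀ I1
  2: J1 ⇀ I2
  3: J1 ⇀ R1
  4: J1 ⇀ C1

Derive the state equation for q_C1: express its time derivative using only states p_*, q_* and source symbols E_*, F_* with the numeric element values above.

dq_C1/dt = F_Sf1 - p_I1/3 - p_I2/4 - q_C1/40

β0 |Sf1  (Sf1 (Sf) sets flow on bond)
β1 |I1  (prefer integral on I1)
β2 |I2  (I2 integral (f out))
β4 |J1  (C1 outputs effort q/C1)
β3 |R1  (common-e at J1 fixed by 4)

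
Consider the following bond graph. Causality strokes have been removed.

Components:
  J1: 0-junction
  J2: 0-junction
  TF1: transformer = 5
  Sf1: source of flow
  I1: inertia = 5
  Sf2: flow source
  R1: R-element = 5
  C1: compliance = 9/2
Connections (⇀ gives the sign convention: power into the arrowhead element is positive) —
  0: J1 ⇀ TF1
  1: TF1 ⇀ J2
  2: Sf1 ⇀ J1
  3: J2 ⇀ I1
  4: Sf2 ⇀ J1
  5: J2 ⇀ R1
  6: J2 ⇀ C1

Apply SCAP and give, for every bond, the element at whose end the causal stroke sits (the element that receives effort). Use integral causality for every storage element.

b0 stroke→J1
b1 stroke→TF1
b2 stroke→Sf1
b3 stroke→I1
b4 stroke→Sf2
b5 stroke→R1
b6 stroke→J2

bond 2 |Sf1  (Sf1 (Sf) sets flow on bond)
bond 4 |Sf2  (Sf2 fixes flow; stroke at Sf2)
bond 0 |J1  (J1: last free bond brings effort in)
bond 1 |TF1  (TF1: transformer flips bond 0)
bond 3 |I1  (I1: I, integral causality)
bond 6 |J2  (C1: C, integral causality)
bond 5 |R1  (J2 effort already set via bond 6)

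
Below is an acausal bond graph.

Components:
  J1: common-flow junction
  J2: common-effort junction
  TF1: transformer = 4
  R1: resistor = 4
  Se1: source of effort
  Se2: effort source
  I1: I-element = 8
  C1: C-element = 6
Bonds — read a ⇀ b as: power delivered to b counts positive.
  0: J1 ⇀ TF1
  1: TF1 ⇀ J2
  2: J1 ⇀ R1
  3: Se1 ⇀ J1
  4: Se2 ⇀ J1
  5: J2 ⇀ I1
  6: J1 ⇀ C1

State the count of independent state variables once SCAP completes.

bond 3 stroke at J1  (Se1 fixes effort; stroke away)
bond 4 stroke at J1  (source Se2 imposes e)
bond 5 stroke at I1  (prefer integral on I1)
bond 1 stroke at J2  (J2 needs exactly one e-in)
bond 0 stroke at TF1  (TF1: transformer flips bond 1)
bond 2 stroke at J1  (J1: bond 0 brought flow, rest push out)
bond 6 stroke at J1  (J1 flow already set via bond 0)

2  (C1, I1 all integral)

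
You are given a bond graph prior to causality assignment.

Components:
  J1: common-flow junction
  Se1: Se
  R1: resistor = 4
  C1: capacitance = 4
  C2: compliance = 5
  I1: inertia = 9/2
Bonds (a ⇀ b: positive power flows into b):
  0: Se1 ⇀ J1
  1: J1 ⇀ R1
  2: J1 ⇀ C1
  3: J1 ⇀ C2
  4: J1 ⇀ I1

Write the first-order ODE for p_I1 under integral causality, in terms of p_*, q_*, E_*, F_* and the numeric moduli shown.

b0 stroke at J1  (source Se1 imposes e)
b2 stroke at J1  (C1 outputs effort q/C1)
b3 stroke at J1  (C2 outputs effort q/C2)
b4 stroke at I1  (I1 integral (f out))
b1 stroke at J1  (1-jn J1 has f-setter on 4)

dp_I1/dt = E_Se1 - 8*p_I1/9 - q_C1/4 - q_C2/5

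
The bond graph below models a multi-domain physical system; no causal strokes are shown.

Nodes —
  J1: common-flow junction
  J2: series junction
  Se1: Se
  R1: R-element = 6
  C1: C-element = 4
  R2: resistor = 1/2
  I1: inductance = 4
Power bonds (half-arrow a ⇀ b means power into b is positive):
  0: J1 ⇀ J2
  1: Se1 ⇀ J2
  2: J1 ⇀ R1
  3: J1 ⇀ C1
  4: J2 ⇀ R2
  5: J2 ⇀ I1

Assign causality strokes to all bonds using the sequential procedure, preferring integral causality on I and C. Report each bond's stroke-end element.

β1 →J2  (Se1 (Se) sets effort on bond)
β3 →J1  (C1: C, integral causality)
β5 →I1  (I1 integral (f out))
β0 →J2  (1-jn J2 has f-setter on 5)
β4 →J2  (J2: bond 5 brought flow, rest push out)
β2 →J1  (J1 flow already set via bond 0)

β0 stroke at J2
β1 stroke at J2
β2 stroke at J1
β3 stroke at J1
β4 stroke at J2
β5 stroke at I1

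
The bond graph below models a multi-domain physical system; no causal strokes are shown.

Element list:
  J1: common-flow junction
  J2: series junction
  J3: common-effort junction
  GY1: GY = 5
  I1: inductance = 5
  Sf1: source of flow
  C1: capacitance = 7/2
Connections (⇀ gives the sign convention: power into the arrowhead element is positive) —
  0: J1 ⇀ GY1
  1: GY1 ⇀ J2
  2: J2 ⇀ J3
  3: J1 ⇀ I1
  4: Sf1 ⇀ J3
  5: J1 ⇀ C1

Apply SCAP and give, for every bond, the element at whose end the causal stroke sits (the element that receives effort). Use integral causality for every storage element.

b4 →Sf1  (Sf1 (Sf) sets flow on bond)
b2 →J3  (only one effort-in slot at J3)
b1 →J2  (J2 flow already set via bond 2)
b0 →J1  (GY1 both-in/both-out from 1)
b3 →I1  (I1 outputs flow p/I1)
b5 →J1  (1-jn J1 has f-setter on 3)

bond 0 stroke at J1
bond 1 stroke at J2
bond 2 stroke at J3
bond 3 stroke at I1
bond 4 stroke at Sf1
bond 5 stroke at J1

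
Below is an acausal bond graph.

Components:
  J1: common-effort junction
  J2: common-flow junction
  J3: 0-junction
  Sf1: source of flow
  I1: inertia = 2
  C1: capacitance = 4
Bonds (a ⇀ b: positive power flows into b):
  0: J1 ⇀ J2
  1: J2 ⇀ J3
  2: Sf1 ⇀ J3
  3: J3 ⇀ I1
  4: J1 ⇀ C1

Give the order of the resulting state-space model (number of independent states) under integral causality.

2  (C1, I1 all integral)

#2 |Sf1  (Sf1 fixes flow; stroke at Sf1)
#3 |I1  (prefer integral on I1)
#1 |J3  (J3 needs exactly one e-in)
#0 |J2  (1-jn J2 has f-setter on 1)
#4 |J1  (J1: last free bond brings effort in)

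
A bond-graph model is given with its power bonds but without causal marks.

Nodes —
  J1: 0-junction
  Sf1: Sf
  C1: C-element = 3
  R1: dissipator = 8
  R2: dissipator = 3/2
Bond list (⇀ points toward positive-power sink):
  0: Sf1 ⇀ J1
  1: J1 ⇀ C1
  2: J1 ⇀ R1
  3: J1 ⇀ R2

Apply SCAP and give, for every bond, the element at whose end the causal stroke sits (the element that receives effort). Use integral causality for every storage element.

b0 stroke at Sf1
b1 stroke at J1
b2 stroke at R1
b3 stroke at R2

#0 |Sf1  (Sf1: flow source, stroke at near end)
#1 |J1  (C1 integral (e out))
#2 |R1  (J1 effort already set via bond 1)
#3 |R2  (J1: bond 1 brought effort, rest push out)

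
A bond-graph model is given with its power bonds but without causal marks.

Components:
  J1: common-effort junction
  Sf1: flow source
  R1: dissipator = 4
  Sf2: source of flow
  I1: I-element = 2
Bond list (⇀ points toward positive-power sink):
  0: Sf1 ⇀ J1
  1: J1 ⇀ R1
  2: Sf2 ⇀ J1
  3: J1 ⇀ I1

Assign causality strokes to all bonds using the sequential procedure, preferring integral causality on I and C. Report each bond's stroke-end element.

bond 0 stroke→Sf1
bond 1 stroke→J1
bond 2 stroke→Sf2
bond 3 stroke→I1

β0 →Sf1  (Sf1 (Sf) sets flow on bond)
β2 →Sf2  (Sf2 fixes flow; stroke at Sf2)
β3 →I1  (I1 integral (f out))
β1 →J1  (only one effort-in slot at J1)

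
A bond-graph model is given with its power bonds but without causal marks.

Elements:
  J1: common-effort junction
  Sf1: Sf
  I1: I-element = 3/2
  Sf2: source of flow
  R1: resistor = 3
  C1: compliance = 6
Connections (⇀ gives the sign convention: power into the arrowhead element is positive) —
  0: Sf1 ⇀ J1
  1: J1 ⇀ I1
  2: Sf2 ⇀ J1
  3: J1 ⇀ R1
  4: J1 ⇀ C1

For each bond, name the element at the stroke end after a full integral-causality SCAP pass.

#0 stroke at Sf1  (Sf1: flow source, stroke at near end)
#2 stroke at Sf2  (source Sf2 imposes f)
#1 stroke at I1  (I1: I, integral causality)
#4 stroke at J1  (prefer integral on C1)
#3 stroke at R1  (J1 effort already set via bond 4)

β0 stroke→Sf1
β1 stroke→I1
β2 stroke→Sf2
β3 stroke→R1
β4 stroke→J1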